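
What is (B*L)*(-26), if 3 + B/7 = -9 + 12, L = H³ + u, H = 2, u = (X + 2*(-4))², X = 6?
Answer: 0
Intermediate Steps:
u = 4 (u = (6 + 2*(-4))² = (6 - 8)² = (-2)² = 4)
L = 12 (L = 2³ + 4 = 8 + 4 = 12)
B = 0 (B = -21 + 7*(-9 + 12) = -21 + 7*3 = -21 + 21 = 0)
(B*L)*(-26) = (0*12)*(-26) = 0*(-26) = 0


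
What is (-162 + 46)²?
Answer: 13456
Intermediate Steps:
(-162 + 46)² = (-116)² = 13456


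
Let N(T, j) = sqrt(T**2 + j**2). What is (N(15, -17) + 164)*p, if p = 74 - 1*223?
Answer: -24436 - 149*sqrt(514) ≈ -27814.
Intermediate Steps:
p = -149 (p = 74 - 223 = -149)
(N(15, -17) + 164)*p = (sqrt(15**2 + (-17)**2) + 164)*(-149) = (sqrt(225 + 289) + 164)*(-149) = (sqrt(514) + 164)*(-149) = (164 + sqrt(514))*(-149) = -24436 - 149*sqrt(514)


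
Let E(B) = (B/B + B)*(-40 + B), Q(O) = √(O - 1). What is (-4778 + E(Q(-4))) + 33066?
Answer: 28243 - 39*I*√5 ≈ 28243.0 - 87.207*I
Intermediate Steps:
Q(O) = √(-1 + O)
E(B) = (1 + B)*(-40 + B)
(-4778 + E(Q(-4))) + 33066 = (-4778 + (-40 + (√(-1 - 4))² - 39*√(-1 - 4))) + 33066 = (-4778 + (-40 + (√(-5))² - 39*I*√5)) + 33066 = (-4778 + (-40 + (I*√5)² - 39*I*√5)) + 33066 = (-4778 + (-40 - 5 - 39*I*√5)) + 33066 = (-4778 + (-45 - 39*I*√5)) + 33066 = (-4823 - 39*I*√5) + 33066 = 28243 - 39*I*√5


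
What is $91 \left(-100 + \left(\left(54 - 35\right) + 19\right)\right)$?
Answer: $-5642$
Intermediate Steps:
$91 \left(-100 + \left(\left(54 - 35\right) + 19\right)\right) = 91 \left(-100 + \left(19 + 19\right)\right) = 91 \left(-100 + 38\right) = 91 \left(-62\right) = -5642$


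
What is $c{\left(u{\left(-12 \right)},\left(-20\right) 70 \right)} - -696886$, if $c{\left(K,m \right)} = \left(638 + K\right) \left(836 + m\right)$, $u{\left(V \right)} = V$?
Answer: $343822$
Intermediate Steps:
$c{\left(u{\left(-12 \right)},\left(-20\right) 70 \right)} - -696886 = \left(533368 + 638 \left(\left(-20\right) 70\right) + 836 \left(-12\right) - 12 \left(\left(-20\right) 70\right)\right) - -696886 = \left(533368 + 638 \left(-1400\right) - 10032 - -16800\right) + 696886 = \left(533368 - 893200 - 10032 + 16800\right) + 696886 = -353064 + 696886 = 343822$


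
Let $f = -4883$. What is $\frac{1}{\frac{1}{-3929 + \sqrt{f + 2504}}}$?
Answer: $-3929 + i \sqrt{2379} \approx -3929.0 + 48.775 i$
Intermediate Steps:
$\frac{1}{\frac{1}{-3929 + \sqrt{f + 2504}}} = \frac{1}{\frac{1}{-3929 + \sqrt{-4883 + 2504}}} = \frac{1}{\frac{1}{-3929 + \sqrt{-2379}}} = \frac{1}{\frac{1}{-3929 + i \sqrt{2379}}} = -3929 + i \sqrt{2379}$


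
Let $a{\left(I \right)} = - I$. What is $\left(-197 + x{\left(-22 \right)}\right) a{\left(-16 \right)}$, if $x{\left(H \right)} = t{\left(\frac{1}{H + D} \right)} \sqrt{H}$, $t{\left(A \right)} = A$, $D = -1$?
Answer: $-3152 - \frac{16 i \sqrt{22}}{23} \approx -3152.0 - 3.2629 i$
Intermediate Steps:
$x{\left(H \right)} = \frac{\sqrt{H}}{-1 + H}$ ($x{\left(H \right)} = \frac{\sqrt{H}}{H - 1} = \frac{\sqrt{H}}{-1 + H}$)
$\left(-197 + x{\left(-22 \right)}\right) a{\left(-16 \right)} = \left(-197 + \frac{\sqrt{-22}}{-1 - 22}\right) \left(\left(-1\right) \left(-16\right)\right) = \left(-197 + \frac{i \sqrt{22}}{-23}\right) 16 = \left(-197 + i \sqrt{22} \left(- \frac{1}{23}\right)\right) 16 = \left(-197 - \frac{i \sqrt{22}}{23}\right) 16 = -3152 - \frac{16 i \sqrt{22}}{23}$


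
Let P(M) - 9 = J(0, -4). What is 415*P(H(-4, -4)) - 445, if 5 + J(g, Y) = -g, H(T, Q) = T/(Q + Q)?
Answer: 1215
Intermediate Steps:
H(T, Q) = T/(2*Q) (H(T, Q) = T/((2*Q)) = T*(1/(2*Q)) = T/(2*Q))
J(g, Y) = -5 - g
P(M) = 4 (P(M) = 9 + (-5 - 1*0) = 9 + (-5 + 0) = 9 - 5 = 4)
415*P(H(-4, -4)) - 445 = 415*4 - 445 = 1660 - 445 = 1215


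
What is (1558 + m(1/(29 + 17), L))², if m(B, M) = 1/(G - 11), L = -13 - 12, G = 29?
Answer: 786522025/324 ≈ 2.4275e+6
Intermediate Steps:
L = -25
m(B, M) = 1/18 (m(B, M) = 1/(29 - 11) = 1/18)
(1558 + m(1/(29 + 17), L))² = (1558 + 1/18)² = (28045/18)² = 786522025/324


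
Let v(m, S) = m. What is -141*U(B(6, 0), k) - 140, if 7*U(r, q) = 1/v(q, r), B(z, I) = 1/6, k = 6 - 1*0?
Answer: -2007/14 ≈ -143.36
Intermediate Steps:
k = 6 (k = 6 + 0 = 6)
B(z, I) = 1/6
U(r, q) = 1/(7*q)
-141*U(B(6, 0), k) - 140 = -141/(7*6) - 140 = -141*1/42 - 140 = -47/14 - 140 = -2007/14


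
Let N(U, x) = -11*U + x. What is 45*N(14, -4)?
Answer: -7110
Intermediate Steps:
N(U, x) = x - 11*U
45*N(14, -4) = 45*(-4 - 11*14) = 45*(-4 - 154) = 45*(-158) = -7110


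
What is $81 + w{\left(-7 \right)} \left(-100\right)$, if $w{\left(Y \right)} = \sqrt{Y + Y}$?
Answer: $81 - 100 i \sqrt{14} \approx 81.0 - 374.17 i$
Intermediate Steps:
$w{\left(Y \right)} = \sqrt{2} \sqrt{Y}$ ($w{\left(Y \right)} = \sqrt{2 Y} = \sqrt{2} \sqrt{Y}$)
$81 + w{\left(-7 \right)} \left(-100\right) = 81 + \sqrt{2} \sqrt{-7} \left(-100\right) = 81 + \sqrt{2} i \sqrt{7} \left(-100\right) = 81 + i \sqrt{14} \left(-100\right) = 81 - 100 i \sqrt{14}$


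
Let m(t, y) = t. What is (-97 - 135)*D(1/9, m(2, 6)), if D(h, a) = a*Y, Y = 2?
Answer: -928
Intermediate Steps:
D(h, a) = 2*a (D(h, a) = a*2 = 2*a)
(-97 - 135)*D(1/9, m(2, 6)) = (-97 - 135)*(2*2) = -232*4 = -928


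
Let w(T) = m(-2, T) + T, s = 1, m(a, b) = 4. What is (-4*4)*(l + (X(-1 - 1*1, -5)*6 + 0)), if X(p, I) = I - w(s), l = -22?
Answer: 1312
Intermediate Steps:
w(T) = 4 + T
X(p, I) = -5 + I (X(p, I) = I - (4 + 1) = I - 1*5 = I - 5 = -5 + I)
(-4*4)*(l + (X(-1 - 1*1, -5)*6 + 0)) = (-4*4)*(-22 + ((-5 - 5)*6 + 0)) = -16*(-22 + (-10*6 + 0)) = -16*(-22 + (-60 + 0)) = -16*(-22 - 60) = -16*(-82) = 1312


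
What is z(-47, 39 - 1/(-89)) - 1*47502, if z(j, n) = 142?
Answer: -47360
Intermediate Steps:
z(-47, 39 - 1/(-89)) - 1*47502 = 142 - 1*47502 = 142 - 47502 = -47360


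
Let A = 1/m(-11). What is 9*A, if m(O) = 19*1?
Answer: 9/19 ≈ 0.47368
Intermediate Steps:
m(O) = 19
A = 1/19 ≈ 0.052632
9*A = 9*(1/19) = 9/19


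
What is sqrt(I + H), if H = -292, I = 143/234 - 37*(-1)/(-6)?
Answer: I*sqrt(2678)/3 ≈ 17.25*I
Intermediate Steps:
I = -50/9 (I = 143*(1/234) + 37*(-1/6) = 11/18 - 37/6 = -50/9 ≈ -5.5556)
sqrt(I + H) = sqrt(-50/9 - 292) = sqrt(-2678/9) = I*sqrt(2678)/3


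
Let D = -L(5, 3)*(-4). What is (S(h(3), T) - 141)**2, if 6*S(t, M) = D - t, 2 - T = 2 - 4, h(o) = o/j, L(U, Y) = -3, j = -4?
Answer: 1306449/64 ≈ 20413.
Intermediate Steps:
D = -12 (D = -1*(-3)*(-4) = 3*(-4) = -12)
h(o) = -o/4 (h(o) = o/(-4) = -o/4)
T = 4 (T = 2 - (2 - 4) = 2 - 1*(-2) = 2 + 2 = 4)
S(t, M) = -2 - t/6 (S(t, M) = (-12 - t)/6 = -2 - t/6)
(S(h(3), T) - 141)**2 = ((-2 - (-1)*3/24) - 141)**2 = ((-2 - 1/6*(-3/4)) - 141)**2 = ((-2 + 1/8) - 141)**2 = (-15/8 - 141)**2 = (-1143/8)**2 = 1306449/64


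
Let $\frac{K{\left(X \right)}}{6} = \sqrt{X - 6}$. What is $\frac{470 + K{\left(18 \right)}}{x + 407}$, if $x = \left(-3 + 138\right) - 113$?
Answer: $\frac{470}{429} + \frac{4 \sqrt{3}}{143} \approx 1.144$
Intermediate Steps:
$x = 22$ ($x = 135 - 113 = 22$)
$K{\left(X \right)} = 6 \sqrt{-6 + X}$ ($K{\left(X \right)} = 6 \sqrt{X - 6} = 6 \sqrt{-6 + X}$)
$\frac{470 + K{\left(18 \right)}}{x + 407} = \frac{470 + 6 \sqrt{-6 + 18}}{22 + 407} = \frac{470 + 6 \sqrt{12}}{429} = \left(470 + 6 \cdot 2 \sqrt{3}\right) \frac{1}{429} = \left(470 + 12 \sqrt{3}\right) \frac{1}{429} = \frac{470}{429} + \frac{4 \sqrt{3}}{143}$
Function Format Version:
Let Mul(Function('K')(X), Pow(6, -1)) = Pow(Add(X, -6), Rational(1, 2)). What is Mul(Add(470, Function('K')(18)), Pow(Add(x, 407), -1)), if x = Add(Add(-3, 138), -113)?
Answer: Add(Rational(470, 429), Mul(Rational(4, 143), Pow(3, Rational(1, 2)))) ≈ 1.1440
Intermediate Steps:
x = 22 (x = Add(135, -113) = 22)
Function('K')(X) = Mul(6, Pow(Add(-6, X), Rational(1, 2))) (Function('K')(X) = Mul(6, Pow(Add(X, -6), Rational(1, 2))) = Mul(6, Pow(Add(-6, X), Rational(1, 2))))
Mul(Add(470, Function('K')(18)), Pow(Add(x, 407), -1)) = Mul(Add(470, Mul(6, Pow(Add(-6, 18), Rational(1, 2)))), Pow(Add(22, 407), -1)) = Mul(Add(470, Mul(6, Pow(12, Rational(1, 2)))), Pow(429, -1)) = Mul(Add(470, Mul(6, Mul(2, Pow(3, Rational(1, 2))))), Rational(1, 429)) = Mul(Add(470, Mul(12, Pow(3, Rational(1, 2)))), Rational(1, 429)) = Add(Rational(470, 429), Mul(Rational(4, 143), Pow(3, Rational(1, 2))))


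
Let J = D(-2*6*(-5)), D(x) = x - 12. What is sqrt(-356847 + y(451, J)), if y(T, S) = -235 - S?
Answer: I*sqrt(357130) ≈ 597.6*I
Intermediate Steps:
D(x) = -12 + x
J = 48 (J = -12 - 2*6*(-5) = -12 - 12*(-5) = -12 + 60 = 48)
sqrt(-356847 + y(451, J)) = sqrt(-356847 + (-235 - 1*48)) = sqrt(-356847 + (-235 - 48)) = sqrt(-356847 - 283) = sqrt(-357130) = I*sqrt(357130)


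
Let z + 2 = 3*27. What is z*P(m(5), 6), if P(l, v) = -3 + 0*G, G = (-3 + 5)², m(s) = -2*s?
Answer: -237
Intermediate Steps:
z = 79 (z = -2 + 3*27 = -2 + 81 = 79)
G = 4 (G = 2² = 4)
P(l, v) = -3 (P(l, v) = -3 + 0*4 = -3 + 0 = -3)
z*P(m(5), 6) = 79*(-3) = -237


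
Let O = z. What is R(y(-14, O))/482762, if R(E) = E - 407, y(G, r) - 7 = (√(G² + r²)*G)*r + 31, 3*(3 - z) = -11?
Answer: -369/482762 - 40*√541/310347 ≈ -0.0037622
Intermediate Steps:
z = 20/3 (z = 3 - ⅓*(-11) = 3 + 11/3 = 20/3 ≈ 6.6667)
O = 20/3 ≈ 6.6667
y(G, r) = 38 + G*r*√(G² + r²) (y(G, r) = 7 + ((√(G² + r²)*G)*r + 31) = 7 + ((G*√(G² + r²))*r + 31) = 7 + (G*r*√(G² + r²) + 31) = 7 + (31 + G*r*√(G² + r²)) = 38 + G*r*√(G² + r²))
R(E) = -407 + E
R(y(-14, O))/482762 = (-407 + (38 - 14*20/3*√((-14)² + (20/3)²)))/482762 = (-407 + (38 - 14*20/3*√(196 + 400/9)))*(1/482762) = (-407 + (38 - 14*20/3*√(2164/9)))*(1/482762) = (-407 + (38 - 14*20/3*2*√541/3))*(1/482762) = (-407 + (38 - 560*√541/9))*(1/482762) = (-369 - 560*√541/9)*(1/482762) = -369/482762 - 40*√541/310347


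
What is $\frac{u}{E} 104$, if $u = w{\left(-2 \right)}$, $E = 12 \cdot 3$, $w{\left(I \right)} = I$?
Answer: $- \frac{52}{9} \approx -5.7778$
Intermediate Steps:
$E = 36$
$u = -2$
$\frac{u}{E} 104 = - \frac{2}{36} \cdot 104 = \left(-2\right) \frac{1}{36} \cdot 104 = \left(- \frac{1}{18}\right) 104 = - \frac{52}{9}$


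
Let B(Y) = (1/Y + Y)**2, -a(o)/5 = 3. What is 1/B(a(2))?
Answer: 225/51076 ≈ 0.0044052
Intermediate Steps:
a(o) = -15 (a(o) = -5*3 = -15)
B(Y) = (Y + 1/Y)**2
1/B(a(2)) = 1/((1 + (-15)**2)**2/(-15)**2) = 1/((1 + 225)**2/225) = 1/((1/225)*226**2) = 1/((1/225)*51076) = 1/(51076/225) = 225/51076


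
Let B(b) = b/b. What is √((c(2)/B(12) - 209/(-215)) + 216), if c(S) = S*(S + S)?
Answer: √10399335/215 ≈ 14.999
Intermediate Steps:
B(b) = 1
c(S) = 2*S² (c(S) = S*(2*S) = 2*S²)
√((c(2)/B(12) - 209/(-215)) + 216) = √(((2*2²)/1 - 209/(-215)) + 216) = √(((2*4)*1 - 209*(-1/215)) + 216) = √((8*1 + 209/215) + 216) = √((8 + 209/215) + 216) = √(1929/215 + 216) = √(48369/215) = √10399335/215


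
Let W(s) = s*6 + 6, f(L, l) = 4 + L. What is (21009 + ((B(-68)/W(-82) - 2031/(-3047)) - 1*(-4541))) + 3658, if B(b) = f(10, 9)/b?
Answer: 1470616308197/50348628 ≈ 29209.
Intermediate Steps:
B(b) = 14/b (B(b) = (4 + 10)/b = 14/b)
W(s) = 6 + 6*s (W(s) = 6*s + 6 = 6 + 6*s)
(21009 + ((B(-68)/W(-82) - 2031/(-3047)) - 1*(-4541))) + 3658 = (21009 + (((14/(-68))/(6 + 6*(-82)) - 2031/(-3047)) - 1*(-4541))) + 3658 = (21009 + (((14*(-1/68))/(6 - 492) - 2031*(-1/3047)) + 4541)) + 3658 = (21009 + ((-7/34/(-486) + 2031/3047) + 4541)) + 3658 = (21009 + ((-7/34*(-1/486) + 2031/3047) + 4541)) + 3658 = (21009 + ((7/16524 + 2031/3047) + 4541)) + 3658 = (21009 + (33581573/50348628 + 4541)) + 3658 = (21009 + 228666701321/50348628) + 3658 = 1286441026973/50348628 + 3658 = 1470616308197/50348628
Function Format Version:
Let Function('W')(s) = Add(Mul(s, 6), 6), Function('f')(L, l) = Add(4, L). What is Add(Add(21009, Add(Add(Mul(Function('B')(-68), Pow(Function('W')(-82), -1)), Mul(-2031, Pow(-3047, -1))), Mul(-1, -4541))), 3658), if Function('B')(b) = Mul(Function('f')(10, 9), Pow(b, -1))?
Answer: Rational(1470616308197, 50348628) ≈ 29209.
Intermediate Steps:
Function('B')(b) = Mul(14, Pow(b, -1)) (Function('B')(b) = Mul(Add(4, 10), Pow(b, -1)) = Mul(14, Pow(b, -1)))
Function('W')(s) = Add(6, Mul(6, s)) (Function('W')(s) = Add(Mul(6, s), 6) = Add(6, Mul(6, s)))
Add(Add(21009, Add(Add(Mul(Function('B')(-68), Pow(Function('W')(-82), -1)), Mul(-2031, Pow(-3047, -1))), Mul(-1, -4541))), 3658) = Add(Add(21009, Add(Add(Mul(Mul(14, Pow(-68, -1)), Pow(Add(6, Mul(6, -82)), -1)), Mul(-2031, Pow(-3047, -1))), Mul(-1, -4541))), 3658) = Add(Add(21009, Add(Add(Mul(Mul(14, Rational(-1, 68)), Pow(Add(6, -492), -1)), Mul(-2031, Rational(-1, 3047))), 4541)), 3658) = Add(Add(21009, Add(Add(Mul(Rational(-7, 34), Pow(-486, -1)), Rational(2031, 3047)), 4541)), 3658) = Add(Add(21009, Add(Add(Mul(Rational(-7, 34), Rational(-1, 486)), Rational(2031, 3047)), 4541)), 3658) = Add(Add(21009, Add(Add(Rational(7, 16524), Rational(2031, 3047)), 4541)), 3658) = Add(Add(21009, Add(Rational(33581573, 50348628), 4541)), 3658) = Add(Add(21009, Rational(228666701321, 50348628)), 3658) = Add(Rational(1286441026973, 50348628), 3658) = Rational(1470616308197, 50348628)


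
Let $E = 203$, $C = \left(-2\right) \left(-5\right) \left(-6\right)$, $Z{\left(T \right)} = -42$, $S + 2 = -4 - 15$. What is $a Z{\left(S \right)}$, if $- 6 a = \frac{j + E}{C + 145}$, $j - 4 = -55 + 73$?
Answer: $\frac{315}{17} \approx 18.529$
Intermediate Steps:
$S = -21$ ($S = -2 - 19 = -21$)
$j = 22$ ($j = 4 + \left(-55 + 73\right) = 4 + 18 = 22$)
$C = -60$ ($C = 10 \left(-6\right) = -60$)
$a = - \frac{15}{34}$ ($a = - \frac{\left(22 + 203\right) \frac{1}{-60 + 145}}{6} = - \frac{225 \cdot \frac{1}{85}}{6} = \left(- \frac{1}{6}\right) \frac{45}{17} = - \frac{15}{34} \approx -0.44118$)
$a Z{\left(S \right)} = \left(- \frac{15}{34}\right) \left(-42\right) = \frac{315}{17}$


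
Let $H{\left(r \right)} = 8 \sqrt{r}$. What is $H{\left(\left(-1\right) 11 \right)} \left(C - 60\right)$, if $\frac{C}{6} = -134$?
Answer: $- 6912 i \sqrt{11} \approx - 22925.0 i$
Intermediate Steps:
$C = -804$ ($C = 6 \left(-134\right) = -804$)
$H{\left(\left(-1\right) 11 \right)} \left(C - 60\right) = 8 \sqrt{\left(-1\right) 11} \left(-804 - 60\right) = 8 \sqrt{-11} \left(-864\right) = 8 i \sqrt{11} \left(-864\right) = - 6912 i \sqrt{11}$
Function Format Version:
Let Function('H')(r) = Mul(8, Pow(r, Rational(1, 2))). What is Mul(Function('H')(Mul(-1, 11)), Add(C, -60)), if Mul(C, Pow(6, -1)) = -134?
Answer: Mul(-6912, I, Pow(11, Rational(1, 2))) ≈ Mul(-22925., I)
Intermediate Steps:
C = -804 (C = Mul(6, -134) = -804)
Mul(Function('H')(Mul(-1, 11)), Add(C, -60)) = Mul(Mul(8, Pow(Mul(-1, 11), Rational(1, 2))), Add(-804, -60)) = Mul(Mul(8, Pow(-11, Rational(1, 2))), -864) = Mul(Mul(8, Mul(I, Pow(11, Rational(1, 2)))), -864) = Mul(Mul(8, I, Pow(11, Rational(1, 2))), -864) = Mul(-6912, I, Pow(11, Rational(1, 2)))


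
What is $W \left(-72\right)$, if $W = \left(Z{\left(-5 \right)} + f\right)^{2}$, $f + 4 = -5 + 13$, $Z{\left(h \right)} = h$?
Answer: $-72$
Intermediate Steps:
$f = 4$ ($f = -4 + \left(-5 + 13\right) = -4 + 8 = 4$)
$W = 1$ ($W = \left(-5 + 4\right)^{2} = \left(-1\right)^{2} = 1$)
$W \left(-72\right) = 1 \left(-72\right) = -72$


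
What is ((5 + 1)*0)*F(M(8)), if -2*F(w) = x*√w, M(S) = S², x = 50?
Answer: 0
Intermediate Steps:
F(w) = -25*√w
((5 + 1)*0)*F(M(8)) = ((5 + 1)*0)*(-25*√(8²)) = (6*0)*(-25*√64) = 0*(-25*8) = 0*(-200) = 0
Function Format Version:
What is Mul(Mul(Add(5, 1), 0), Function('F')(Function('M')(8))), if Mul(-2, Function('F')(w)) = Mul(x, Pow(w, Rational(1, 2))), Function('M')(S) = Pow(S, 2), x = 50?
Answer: 0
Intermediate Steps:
Function('F')(w) = Mul(-25, Pow(w, Rational(1, 2))) (Function('F')(w) = Mul(Rational(-1, 2), Mul(50, Pow(w, Rational(1, 2)))) = Mul(-25, Pow(w, Rational(1, 2))))
Mul(Mul(Add(5, 1), 0), Function('F')(Function('M')(8))) = Mul(Mul(Add(5, 1), 0), Mul(-25, Pow(Pow(8, 2), Rational(1, 2)))) = Mul(Mul(6, 0), Mul(-25, Pow(64, Rational(1, 2)))) = Mul(0, Mul(-25, 8)) = Mul(0, -200) = 0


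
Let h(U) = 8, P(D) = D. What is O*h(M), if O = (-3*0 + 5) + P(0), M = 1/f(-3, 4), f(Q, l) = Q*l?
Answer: 40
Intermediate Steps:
M = -1/12 (M = 1/(-3*4) = 1/(-12) = -1/12 ≈ -0.083333)
O = 5 (O = (-3*0 + 5) + 0 = (0 + 5) + 0 = 5 + 0 = 5)
O*h(M) = 5*8 = 40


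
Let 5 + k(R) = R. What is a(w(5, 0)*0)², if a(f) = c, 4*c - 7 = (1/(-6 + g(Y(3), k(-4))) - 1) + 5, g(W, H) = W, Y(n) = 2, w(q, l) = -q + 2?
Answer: 1849/256 ≈ 7.2227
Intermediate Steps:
k(R) = -5 + R
w(q, l) = 2 - q
c = 43/16 (c = 7/4 + ((1/(-6 + 2) - 1) + 5)/4 = 7/4 + ((1/(-4) - 1) + 5)/4 = 7/4 + ((-¼ - 1) + 5)/4 = 7/4 + (-5/4 + 5)/4 = 7/4 + (¼)*(15/4) = 7/4 + 15/16 = 43/16 ≈ 2.6875)
a(f) = 43/16
a(w(5, 0)*0)² = (43/16)² = 1849/256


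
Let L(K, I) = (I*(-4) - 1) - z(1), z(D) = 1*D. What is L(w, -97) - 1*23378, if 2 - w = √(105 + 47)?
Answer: -22992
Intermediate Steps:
w = 2 - 2*√38 (w = 2 - √(105 + 47) = 2 - √152 = 2 - 2*√38 ≈ -10.329)
z(D) = D
L(K, I) = -2 - 4*I (L(K, I) = (I*(-4) - 1) - 1*1 = (-4*I - 1) - 1 = (-1 - 4*I) - 1 = -2 - 4*I)
L(w, -97) - 1*23378 = (-2 - 4*(-97)) - 1*23378 = (-2 + 388) - 23378 = 386 - 23378 = -22992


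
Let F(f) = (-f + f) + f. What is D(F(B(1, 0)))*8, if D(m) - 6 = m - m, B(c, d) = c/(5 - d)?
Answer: 48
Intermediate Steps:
F(f) = f (F(f) = 0 + f = f)
D(m) = 6 (D(m) = 6 + (m - m) = 6 + 0 = 6)
D(F(B(1, 0)))*8 = 6*8 = 48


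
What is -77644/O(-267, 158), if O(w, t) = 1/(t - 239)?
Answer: 6289164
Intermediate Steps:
O(w, t) = 1/(-239 + t)
-77644/O(-267, 158) = -77644/(1/(-239 + 158)) = -77644/(1/(-81)) = -77644/(-1/81) = -77644*(-81) = 6289164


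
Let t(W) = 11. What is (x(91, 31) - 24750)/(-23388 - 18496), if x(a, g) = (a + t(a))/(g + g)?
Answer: 767199/1298404 ≈ 0.59088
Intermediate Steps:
x(a, g) = (11 + a)/(2*g) (x(a, g) = (a + 11)/(g + g) = (11 + a)/((2*g)) = (11 + a)*(1/(2*g)) = (11 + a)/(2*g))
(x(91, 31) - 24750)/(-23388 - 18496) = ((1/2)*(11 + 91)/31 - 24750)/(-23388 - 18496) = ((1/2)*(1/31)*102 - 24750)/(-41884) = (51/31 - 24750)*(-1/41884) = -767199/31*(-1/41884) = 767199/1298404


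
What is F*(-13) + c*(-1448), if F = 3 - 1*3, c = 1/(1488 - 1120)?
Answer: -181/46 ≈ -3.9348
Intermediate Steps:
c = 1/368 ≈ 0.0027174
F = 0 (F = 3 - 3 = 0)
F*(-13) + c*(-1448) = 0*(-13) + (1/368)*(-1448) = 0 - 181/46 = -181/46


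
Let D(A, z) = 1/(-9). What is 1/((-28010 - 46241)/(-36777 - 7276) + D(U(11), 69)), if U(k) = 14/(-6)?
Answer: 396477/624206 ≈ 0.63517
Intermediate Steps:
U(k) = -7/3 (U(k) = 14*(-⅙) = -7/3)
D(A, z) = -⅑
1/((-28010 - 46241)/(-36777 - 7276) + D(U(11), 69)) = 1/((-28010 - 46241)/(-36777 - 7276) - ⅑) = 1/(-74251/(-44053) - ⅑) = 1/(-74251*(-1/44053) - ⅑) = 1/(74251/44053 - ⅑) = 1/(624206/396477) = 396477/624206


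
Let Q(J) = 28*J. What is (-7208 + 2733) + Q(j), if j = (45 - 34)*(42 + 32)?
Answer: 18317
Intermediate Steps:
j = 814 (j = 11*74 = 814)
(-7208 + 2733) + Q(j) = (-7208 + 2733) + 28*814 = -4475 + 22792 = 18317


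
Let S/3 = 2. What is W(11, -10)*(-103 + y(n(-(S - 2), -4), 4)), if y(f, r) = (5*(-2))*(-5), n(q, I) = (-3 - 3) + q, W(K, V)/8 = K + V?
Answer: -424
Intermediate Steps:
S = 6 (S = 3*2 = 6)
W(K, V) = 8*K + 8*V (W(K, V) = 8*(K + V) = 8*K + 8*V)
n(q, I) = -6 + q
y(f, r) = 50 (y(f, r) = -10*(-5) = 50)
W(11, -10)*(-103 + y(n(-(S - 2), -4), 4)) = (8*11 + 8*(-10))*(-103 + 50) = (88 - 80)*(-53) = 8*(-53) = -424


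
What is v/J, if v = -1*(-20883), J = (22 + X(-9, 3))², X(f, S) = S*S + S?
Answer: 20883/1156 ≈ 18.065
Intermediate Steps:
X(f, S) = S + S² (X(f, S) = S² + S = S + S²)
J = 1156 (J = (22 + 3*(1 + 3))² = (22 + 3*4)² = (22 + 12)² = 34² = 1156)
v = 20883
v/J = 20883/1156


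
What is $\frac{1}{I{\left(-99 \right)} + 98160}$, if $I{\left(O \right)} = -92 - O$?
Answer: $\frac{1}{98167} \approx 1.0187 \cdot 10^{-5}$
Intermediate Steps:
$\frac{1}{I{\left(-99 \right)} + 98160} = \frac{1}{\left(-92 - -99\right) + 98160} = \frac{1}{\left(-92 + 99\right) + 98160} = \frac{1}{7 + 98160} = \frac{1}{98167}$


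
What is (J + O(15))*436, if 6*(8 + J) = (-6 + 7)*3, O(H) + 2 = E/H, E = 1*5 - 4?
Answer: -61694/15 ≈ -4112.9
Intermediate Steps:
E = 1 (E = 5 - 4 = 1)
O(H) = -2 + 1/H
J = -15/2 (J = -8 + ((-6 + 7)*3)/6 = -8 + (1*3)/6 = -8 + (⅙)*3 = -8 + ½ = -15/2 ≈ -7.5000)
(J + O(15))*436 = (-15/2 + (-2 + 1/15))*436 = (-15/2 - 29/15)*436 = -283/30*436 = -61694/15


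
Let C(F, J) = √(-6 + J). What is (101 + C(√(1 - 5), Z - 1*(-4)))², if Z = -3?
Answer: (101 + I*√5)² ≈ 10196.0 + 451.69*I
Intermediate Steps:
(101 + C(√(1 - 5), Z - 1*(-4)))² = (101 + √(-6 + (-3 - 1*(-4))))² = (101 + √(-6 + (-3 + 4)))² = (101 + √(-6 + 1))² = (101 + √(-5))² = (101 + I*√5)²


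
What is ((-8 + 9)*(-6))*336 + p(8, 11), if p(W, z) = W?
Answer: -2008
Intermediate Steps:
((-8 + 9)*(-6))*336 + p(8, 11) = ((-8 + 9)*(-6))*336 + 8 = (1*(-6))*336 + 8 = -6*336 + 8 = -2016 + 8 = -2008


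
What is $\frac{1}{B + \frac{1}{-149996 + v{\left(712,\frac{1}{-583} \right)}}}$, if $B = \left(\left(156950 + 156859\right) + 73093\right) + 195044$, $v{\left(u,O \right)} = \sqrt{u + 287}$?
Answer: $\frac{13093086092597086}{7619469079155214237141} + \frac{3 \sqrt{111}}{7619469079155214237141} \approx 1.7184 \cdot 10^{-6}$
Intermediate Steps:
$v{\left(u,O \right)} = \sqrt{287 + u}$
$B = 581946$ ($B = \left(313809 + 73093\right) + 195044 = 386902 + 195044 = 581946$)
$\frac{1}{B + \frac{1}{-149996 + v{\left(712,\frac{1}{-583} \right)}}} = \frac{1}{581946 + \frac{1}{-149996 + \sqrt{287 + 712}}} = \frac{1}{581946 + \frac{1}{-149996 + \sqrt{999}}} = \frac{1}{581946 + \frac{1}{-149996 + 3 \sqrt{111}}}$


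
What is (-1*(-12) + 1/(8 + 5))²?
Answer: 24649/169 ≈ 145.85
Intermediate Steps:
(-1*(-12) + 1/(8 + 5))² = (12 + 1/13)² = (157/13)² = 24649/169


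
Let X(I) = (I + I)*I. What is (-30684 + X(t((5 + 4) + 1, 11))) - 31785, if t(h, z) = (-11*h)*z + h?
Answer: 2817531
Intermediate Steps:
t(h, z) = h - 11*h*z (t(h, z) = -11*h*z + h = h - 11*h*z)
X(I) = 2*I² (X(I) = (2*I)*I = 2*I²)
(-30684 + X(t((5 + 4) + 1, 11))) - 31785 = (-30684 + 2*(((5 + 4) + 1)*(1 - 11*11))²) - 31785 = (-30684 + 2*((9 + 1)*(1 - 121))²) - 31785 = (-30684 + 2*(10*(-120))²) - 31785 = (-30684 + 2*(-1200)²) - 31785 = (-30684 + 2*1440000) - 31785 = (-30684 + 2880000) - 31785 = 2849316 - 31785 = 2817531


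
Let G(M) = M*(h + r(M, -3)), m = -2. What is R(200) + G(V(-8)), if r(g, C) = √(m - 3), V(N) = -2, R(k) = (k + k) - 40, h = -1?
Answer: 362 - 2*I*√5 ≈ 362.0 - 4.4721*I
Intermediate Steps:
R(k) = -40 + 2*k (R(k) = 2*k - 40 = -40 + 2*k)
r(g, C) = I*√5 (r(g, C) = √(-2 - 3) = √(-5) = I*√5)
G(M) = M*(-1 + I*√5)
R(200) + G(V(-8)) = (-40 + 2*200) - 2*(-1 + I*√5) = (-40 + 400) + (2 - 2*I*√5) = 360 + (2 - 2*I*√5) = 362 - 2*I*√5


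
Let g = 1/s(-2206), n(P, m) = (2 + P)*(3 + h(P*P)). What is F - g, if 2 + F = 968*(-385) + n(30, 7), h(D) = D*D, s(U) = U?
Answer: 56357595285/2206 ≈ 2.5547e+7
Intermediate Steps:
h(D) = D²
n(P, m) = (2 + P)*(3 + P⁴) (n(P, m) = (2 + P)*(3 + (P*P)²) = (2 + P)*(3 + (P²)²) = (2 + P)*(3 + P⁴))
F = 25547414 (F = -2 + (968*(-385) + (6 + 30⁵ + 2*30⁴ + 3*30)) = -2 + (-372680 + (6 + 24300000 + 2*810000 + 90)) = -2 + (-372680 + (6 + 24300000 + 1620000 + 90)) = -2 + (-372680 + 25920096) = -2 + 25547416 = 25547414)
g = -1/2206 (g = 1/(-2206) = -1/2206 ≈ -0.00045331)
F - g = 25547414 - 1*(-1/2206) = 25547414 + 1/2206 = 56357595285/2206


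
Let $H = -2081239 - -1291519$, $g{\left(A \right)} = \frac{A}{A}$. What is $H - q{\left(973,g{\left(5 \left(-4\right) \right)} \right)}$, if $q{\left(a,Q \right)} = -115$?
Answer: $-789605$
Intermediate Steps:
$g{\left(A \right)} = 1$
$H = -789720$ ($H = -2081239 + 1291519 = -789720$)
$H - q{\left(973,g{\left(5 \left(-4\right) \right)} \right)} = -789720 - -115 = -789720 + 115 = -789605$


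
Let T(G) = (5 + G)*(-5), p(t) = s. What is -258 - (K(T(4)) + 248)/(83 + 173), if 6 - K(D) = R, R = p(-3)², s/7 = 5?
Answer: -65077/256 ≈ -254.21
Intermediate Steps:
s = 35 (s = 7*5 = 35)
p(t) = 35
T(G) = -25 - 5*G
R = 1225 (R = 35² = 1225)
K(D) = -1219 (K(D) = 6 - 1*1225 = 6 - 1225 = -1219)
-258 - (K(T(4)) + 248)/(83 + 173) = -258 - (-1219 + 248)/(83 + 173) = -258 - (-971)/256 = -258 - 1*(-971/256) = -258 + 971/256 = -65077/256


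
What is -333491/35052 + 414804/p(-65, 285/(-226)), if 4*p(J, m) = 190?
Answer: 29047737971/3329940 ≈ 8723.2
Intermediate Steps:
p(J, m) = 95/2 (p(J, m) = (¼)*190 = 95/2)
-333491/35052 + 414804/p(-65, 285/(-226)) = -333491/35052 + 414804/(95/2) = -333491*1/35052 + 414804*(2/95) = -333491/35052 + 829608/95 = 29047737971/3329940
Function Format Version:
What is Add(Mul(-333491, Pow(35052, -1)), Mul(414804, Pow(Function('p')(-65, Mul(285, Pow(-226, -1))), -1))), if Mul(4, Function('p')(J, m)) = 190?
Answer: Rational(29047737971, 3329940) ≈ 8723.2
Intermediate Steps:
Function('p')(J, m) = Rational(95, 2) (Function('p')(J, m) = Mul(Rational(1, 4), 190) = Rational(95, 2))
Add(Mul(-333491, Pow(35052, -1)), Mul(414804, Pow(Function('p')(-65, Mul(285, Pow(-226, -1))), -1))) = Add(Mul(-333491, Pow(35052, -1)), Mul(414804, Pow(Rational(95, 2), -1))) = Add(Mul(-333491, Rational(1, 35052)), Mul(414804, Rational(2, 95))) = Add(Rational(-333491, 35052), Rational(829608, 95)) = Rational(29047737971, 3329940)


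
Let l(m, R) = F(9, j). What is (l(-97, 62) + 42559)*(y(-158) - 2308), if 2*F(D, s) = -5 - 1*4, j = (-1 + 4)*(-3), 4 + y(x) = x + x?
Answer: -111833226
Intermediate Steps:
y(x) = -4 + 2*x (y(x) = -4 + (x + x) = -4 + 2*x)
j = -9 (j = 3*(-3) = -9)
F(D, s) = -9/2 (F(D, s) = (-5 - 1*4)/2 = (-5 - 4)/2 = (1/2)*(-9) = -9/2)
l(m, R) = -9/2
(l(-97, 62) + 42559)*(y(-158) - 2308) = (-9/2 + 42559)*((-4 + 2*(-158)) - 2308) = 85109*((-4 - 316) - 2308)/2 = 85109*(-320 - 2308)/2 = (85109/2)*(-2628) = -111833226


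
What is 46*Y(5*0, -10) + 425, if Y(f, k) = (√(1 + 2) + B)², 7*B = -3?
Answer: 28001/49 - 276*√3/7 ≈ 503.16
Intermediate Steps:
B = -3/7 (B = (⅐)*(-3) = -3/7 ≈ -0.42857)
Y(f, k) = (-3/7 + √3)² (Y(f, k) = (√(1 + 2) - 3/7)² = (√3 - 3/7)² = (-3/7 + √3)²)
46*Y(5*0, -10) + 425 = 46*(156/49 - 6*√3/7) + 425 = (7176/49 - 276*√3/7) + 425 = 28001/49 - 276*√3/7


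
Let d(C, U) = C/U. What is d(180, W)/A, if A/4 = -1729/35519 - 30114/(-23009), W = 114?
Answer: 18434361/58847806 ≈ 0.31325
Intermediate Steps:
A = 588478060/116750953 (A = 4*(-1729/35519 - 30114/(-23009)) = 4*(-1729*1/35519 - 30114*(-1/23009)) = 4*(-1729/35519 + 4302/3287) = 4*(147119515/116750953) = 588478060/116750953 ≈ 5.0405)
d(180, W)/A = (180/114)/(588478060/116750953) = (180*(1/114))*(116750953/588478060) = (30/19)*(116750953/588478060) = 18434361/58847806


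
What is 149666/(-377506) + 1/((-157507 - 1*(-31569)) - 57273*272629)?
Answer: -3737805957616680/9427954082856407 ≈ -0.39646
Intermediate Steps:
149666/(-377506) + 1/((-157507 - 1*(-31569)) - 57273*272629) = 149666*(-1/377506) + (1/272629)/((-157507 + 31569) - 57273) = -74833/188753 + (1/272629)/(-125938 - 57273) = -74833/188753 + (1/272629)/(-183211) = -74833/188753 - 1/183211*1/272629 = -74833/188753 - 1/49948631719 = -3737805957616680/9427954082856407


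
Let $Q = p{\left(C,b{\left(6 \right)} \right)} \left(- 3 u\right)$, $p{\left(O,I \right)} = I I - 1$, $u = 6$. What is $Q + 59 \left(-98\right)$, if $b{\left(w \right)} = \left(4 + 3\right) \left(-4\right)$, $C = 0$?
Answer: $-19876$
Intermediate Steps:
$b{\left(w \right)} = -28$ ($b{\left(w \right)} = 7 \left(-4\right) = -28$)
$p{\left(O,I \right)} = -1 + I^{2}$ ($p{\left(O,I \right)} = I^{2} - 1 = -1 + I^{2}$)
$Q = -14094$ ($Q = \left(-1 + \left(-28\right)^{2}\right) \left(\left(-3\right) 6\right) = \left(-1 + 784\right) \left(-18\right) = 783 \left(-18\right) = -14094$)
$Q + 59 \left(-98\right) = -14094 + 59 \left(-98\right) = -14094 - 5782 = -19876$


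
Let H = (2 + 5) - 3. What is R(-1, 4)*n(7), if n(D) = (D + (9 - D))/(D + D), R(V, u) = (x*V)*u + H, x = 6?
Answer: -90/7 ≈ -12.857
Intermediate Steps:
H = 4 (H = 7 - 3 = 4)
R(V, u) = 4 + 6*V*u (R(V, u) = (6*V)*u + 4 = 6*V*u + 4 = 4 + 6*V*u)
n(D) = 9/(2*D) (n(D) = 9/((2*D)) = 9*(1/(2*D)) = 9/(2*D))
R(-1, 4)*n(7) = (4 + 6*(-1)*4)*((9/2)/7) = (4 - 24)*((9/2)*(⅐)) = -20*9/14 = -90/7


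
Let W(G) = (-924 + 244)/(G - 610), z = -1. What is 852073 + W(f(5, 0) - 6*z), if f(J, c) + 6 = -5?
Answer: 104805115/123 ≈ 8.5207e+5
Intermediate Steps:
f(J, c) = -11 (f(J, c) = -6 - 5 = -11)
W(G) = -680/(-610 + G)
852073 + W(f(5, 0) - 6*z) = 852073 - 680/(-610 + (-11 - 6*(-1))) = 852073 - 680/(-610 + (-11 + 6)) = 852073 - 680/(-610 - 5) = 852073 - 680/(-615) = 852073 - 680*(-1/615) = 852073 + 136/123 = 104805115/123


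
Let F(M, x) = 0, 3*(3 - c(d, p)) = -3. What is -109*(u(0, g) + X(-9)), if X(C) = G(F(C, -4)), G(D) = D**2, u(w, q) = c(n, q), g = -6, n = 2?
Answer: -436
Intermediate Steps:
c(d, p) = 4 (c(d, p) = 3 - 1/3*(-3) = 3 + 1 = 4)
u(w, q) = 4
X(C) = 0 (X(C) = 0**2 = 0)
-109*(u(0, g) + X(-9)) = -109*(4 + 0) = -109*4 = -436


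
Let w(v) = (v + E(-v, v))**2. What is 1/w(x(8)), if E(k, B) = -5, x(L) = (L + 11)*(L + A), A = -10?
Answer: 1/1849 ≈ 0.00054083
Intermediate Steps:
x(L) = (-10 + L)*(11 + L) (x(L) = (L + 11)*(L - 10) = (11 + L)*(-10 + L) = (-10 + L)*(11 + L))
w(v) = (-5 + v)**2 (w(v) = (v - 5)**2 = (-5 + v)**2)
1/w(x(8)) = 1/((-5 + (-110 + 8 + 8**2))**2) = 1/((-5 + (-110 + 8 + 64))**2) = 1/((-5 - 38)**2) = 1/((-43)**2) = 1/1849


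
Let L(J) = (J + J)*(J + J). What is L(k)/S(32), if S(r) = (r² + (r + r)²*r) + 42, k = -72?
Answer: 384/2447 ≈ 0.15693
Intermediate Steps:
L(J) = 4*J² (L(J) = (2*J)*(2*J) = 4*J²)
S(r) = 42 + r² + 4*r³ (S(r) = (r² + (2*r)²*r) + 42 = (r² + (4*r²)*r) + 42 = (r² + 4*r³) + 42 = 42 + r² + 4*r³)
L(k)/S(32) = (4*(-72)²)/(42 + 32² + 4*32³) = (4*5184)/(42 + 1024 + 4*32768) = 20736/(42 + 1024 + 131072) = 20736/132138 = 20736*(1/132138) = 384/2447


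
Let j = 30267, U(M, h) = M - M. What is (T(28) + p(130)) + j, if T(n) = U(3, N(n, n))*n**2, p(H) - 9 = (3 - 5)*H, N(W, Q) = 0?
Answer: 30016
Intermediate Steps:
U(M, h) = 0
p(H) = 9 - 2*H (p(H) = 9 + (3 - 5)*H = 9 - 2*H)
T(n) = 0 (T(n) = 0*n**2 = 0)
(T(28) + p(130)) + j = (0 + (9 - 2*130)) + 30267 = (0 + (9 - 260)) + 30267 = (0 - 251) + 30267 = -251 + 30267 = 30016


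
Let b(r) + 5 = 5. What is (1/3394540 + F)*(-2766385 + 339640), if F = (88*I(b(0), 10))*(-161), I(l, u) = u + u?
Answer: 466845969405700251/678908 ≈ 6.8764e+11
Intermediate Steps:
b(r) = 0 (b(r) = -5 + 5 = 0)
I(l, u) = 2*u
F = -283360 (F = (88*(2*10))*(-161) = (88*20)*(-161) = 1760*(-161) = -283360)
(1/3394540 + F)*(-2766385 + 339640) = (1/3394540 - 283360)*(-2766385 + 339640) = (1/3394540 - 283360)*(-2426745) = -961876854399/3394540*(-2426745) = 466845969405700251/678908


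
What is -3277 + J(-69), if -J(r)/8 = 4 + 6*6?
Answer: -3597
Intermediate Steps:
J(r) = -320 (J(r) = -8*(4 + 6*6) = -8*(4 + 36) = -8*40 = -320)
-3277 + J(-69) = -3277 - 320 = -3597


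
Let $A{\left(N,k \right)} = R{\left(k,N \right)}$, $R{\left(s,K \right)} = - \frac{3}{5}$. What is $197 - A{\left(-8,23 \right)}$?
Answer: $\frac{988}{5} \approx 197.6$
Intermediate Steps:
$R{\left(s,K \right)} = - \frac{3}{5}$ ($R{\left(s,K \right)} = \left(-3\right) \frac{1}{5} = - \frac{3}{5}$)
$A{\left(N,k \right)} = - \frac{3}{5}$
$197 - A{\left(-8,23 \right)} = 197 - - \frac{3}{5} = 197 + \frac{3}{5} = \frac{988}{5}$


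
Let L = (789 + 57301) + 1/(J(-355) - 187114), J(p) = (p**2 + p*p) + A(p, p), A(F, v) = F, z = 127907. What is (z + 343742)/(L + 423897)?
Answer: 30459564069/31127202448 ≈ 0.97855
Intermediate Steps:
J(p) = p + 2*p**2 (J(p) = (p**2 + p*p) + p = (p**2 + p**2) + p = 2*p**2 + p = p + 2*p**2)
L = 3751510291/64581 (L = (789 + 57301) + 1/(-355*(1 + 2*(-355)) - 187114) = 58090 + 1/(-355*(1 - 710) - 187114) = 58090 + 1/(-355*(-709) - 187114) = 58090 + 1/(251695 - 187114) = 58090 + 1/64581 = 3751510291/64581 ≈ 58090.)
(z + 343742)/(L + 423897) = (127907 + 343742)/(3751510291/64581 + 423897) = 471649/(31127202448/64581) = 471649*(64581/31127202448) = 30459564069/31127202448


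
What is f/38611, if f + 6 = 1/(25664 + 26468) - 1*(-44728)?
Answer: 2331447305/2012868652 ≈ 1.1583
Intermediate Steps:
f = 2331447305/52132 (f = -6 + (1/(25664 + 26468) - 1*(-44728)) = -6 + (1/52132 + 44728) = -6 + 2331760097/52132 = 2331447305/52132 ≈ 44722.)
f/38611 = (2331447305/52132)/38611 = (2331447305/52132)*(1/38611) = 2331447305/2012868652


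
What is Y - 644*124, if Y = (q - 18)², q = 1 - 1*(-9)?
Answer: -79792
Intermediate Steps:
q = 10 (q = 1 + 9 = 10)
Y = 64 (Y = (10 - 18)² = (-8)² = 64)
Y - 644*124 = 64 - 644*124 = 64 - 79856 = -79792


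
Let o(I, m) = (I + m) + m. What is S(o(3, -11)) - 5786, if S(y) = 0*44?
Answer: -5786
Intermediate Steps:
o(I, m) = I + 2*m
S(y) = 0
S(o(3, -11)) - 5786 = 0 - 5786 = -5786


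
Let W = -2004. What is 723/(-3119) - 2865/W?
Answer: 2495681/2083492 ≈ 1.1978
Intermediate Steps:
723/(-3119) - 2865/W = 723/(-3119) - 2865/(-2004) = 723*(-1/3119) - 2865*(-1/2004) = -723/3119 + 955/668 = 2495681/2083492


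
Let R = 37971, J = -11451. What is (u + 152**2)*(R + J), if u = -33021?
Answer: -262998840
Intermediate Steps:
(u + 152**2)*(R + J) = (-33021 + 152**2)*(37971 - 11451) = (-33021 + 23104)*26520 = -9917*26520 = -262998840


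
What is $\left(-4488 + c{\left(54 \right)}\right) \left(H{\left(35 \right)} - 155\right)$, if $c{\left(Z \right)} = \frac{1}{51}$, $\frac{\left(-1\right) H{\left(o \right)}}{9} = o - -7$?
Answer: $\frac{121996771}{51} \approx 2.3921 \cdot 10^{6}$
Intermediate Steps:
$H{\left(o \right)} = -63 - 9 o$ ($H{\left(o \right)} = - 9 \left(o - -7\right) = - 9 \left(o + 7\right) = - 9 \left(7 + o\right) = -63 - 9 o$)
$c{\left(Z \right)} = \frac{1}{51}$
$\left(-4488 + c{\left(54 \right)}\right) \left(H{\left(35 \right)} - 155\right) = \left(-4488 + \frac{1}{51}\right) \left(\left(-63 - 315\right) - 155\right) = - \frac{228887 \left(\left(-63 - 315\right) - 155\right)}{51} = - \frac{228887 \left(-378 - 155\right)}{51} = \left(- \frac{228887}{51}\right) \left(-533\right) = \frac{121996771}{51}$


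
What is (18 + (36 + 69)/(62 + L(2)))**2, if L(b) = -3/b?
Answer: 5702544/14641 ≈ 389.49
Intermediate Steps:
(18 + (36 + 69)/(62 + L(2)))**2 = (18 + (36 + 69)/(62 - 3/2))**2 = (18 + 105/(62 - 3*1/2))**2 = (18 + 105/(62 - 3/2))**2 = (18 + 105/(121/2))**2 = (18 + 105*(2/121))**2 = (18 + 210/121)**2 = (2388/121)**2 = 5702544/14641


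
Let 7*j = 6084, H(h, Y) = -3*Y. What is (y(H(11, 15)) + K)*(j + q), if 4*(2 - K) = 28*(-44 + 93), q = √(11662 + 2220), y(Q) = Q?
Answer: -2348424/7 - 386*√13882 ≈ -3.8097e+5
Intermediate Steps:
q = √13882 ≈ 117.82
j = 6084/7 (j = (⅐)*6084 = 6084/7 ≈ 869.14)
K = -341 (K = 2 - 7*(-44 + 93) = 2 - 7*49 = 2 - ¼*1372 = 2 - 343 = -341)
(y(H(11, 15)) + K)*(j + q) = (-3*15 - 341)*(6084/7 + √13882) = (-45 - 341)*(6084/7 + √13882) = -386*(6084/7 + √13882) = -2348424/7 - 386*√13882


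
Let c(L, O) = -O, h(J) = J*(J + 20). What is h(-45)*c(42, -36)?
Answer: 40500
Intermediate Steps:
h(J) = J*(20 + J)
h(-45)*c(42, -36) = (-45*(20 - 45))*(-1*(-36)) = -45*(-25)*36 = 1125*36 = 40500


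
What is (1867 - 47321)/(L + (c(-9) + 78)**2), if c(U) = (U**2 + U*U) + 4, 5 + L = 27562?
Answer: -45454/87093 ≈ -0.52190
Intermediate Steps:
L = 27557 (L = -5 + 27562 = 27557)
c(U) = 4 + 2*U**2 (c(U) = (U**2 + U**2) + 4 = 2*U**2 + 4 = 4 + 2*U**2)
(1867 - 47321)/(L + (c(-9) + 78)**2) = (1867 - 47321)/(27557 + ((4 + 2*(-9)**2) + 78)**2) = -45454/(27557 + ((4 + 2*81) + 78)**2) = -45454/(27557 + ((4 + 162) + 78)**2) = -45454/(27557 + (166 + 78)**2) = -45454/(27557 + 244**2) = -45454/(27557 + 59536) = -45454/87093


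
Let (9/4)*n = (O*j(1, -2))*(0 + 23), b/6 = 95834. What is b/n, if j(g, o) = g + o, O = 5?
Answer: -1293759/115 ≈ -11250.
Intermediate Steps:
b = 575004 (b = 6*95834 = 575004)
n = -460/9 (n = 4*((5*(1 - 2))*(0 + 23))/9 = 4*((5*(-1))*23)/9 = 4*(-5*23)/9 = (4/9)*(-115) = -460/9 ≈ -51.111)
b/n = 575004/(-460/9) = 575004*(-9/460) = -1293759/115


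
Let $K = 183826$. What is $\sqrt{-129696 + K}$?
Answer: $\sqrt{54130} \approx 232.66$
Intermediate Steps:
$\sqrt{-129696 + K} = \sqrt{-129696 + 183826} = \sqrt{54130}$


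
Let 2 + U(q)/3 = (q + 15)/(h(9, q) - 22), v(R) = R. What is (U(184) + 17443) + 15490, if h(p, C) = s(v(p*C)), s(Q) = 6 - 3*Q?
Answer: 164107571/4984 ≈ 32927.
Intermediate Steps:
h(p, C) = 6 - 3*C*p (h(p, C) = 6 - 3*p*C = 6 - 3*C*p)
U(q) = -6 + 3*(15 + q)/(-16 - 27*q) (U(q) = -6 + 3*((q + 15)/((6 - 3*q*9) - 22)) = -6 + 3*((15 + q)/((6 - 27*q) - 22)) = -6 + 3*((15 + q)/(-16 - 27*q)) = -6 + 3*(15 + q)/(-16 - 27*q))
(U(184) + 17443) + 15490 = (3*(-47 - 55*184)/(16 + 27*184) + 17443) + 15490 = (3*(-47 - 10120)/(16 + 4968) + 17443) + 15490 = (3*(-10167)/4984 + 17443) + 15490 = (3*(1/4984)*(-10167) + 17443) + 15490 = (-30501/4984 + 17443) + 15490 = 86905411/4984 + 15490 = 164107571/4984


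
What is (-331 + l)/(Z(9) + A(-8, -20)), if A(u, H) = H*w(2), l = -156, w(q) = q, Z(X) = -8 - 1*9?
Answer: 487/57 ≈ 8.5439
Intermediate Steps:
Z(X) = -17 (Z(X) = -8 - 9 = -17)
A(u, H) = 2*H (A(u, H) = H*2 = 2*H)
(-331 + l)/(Z(9) + A(-8, -20)) = (-331 - 156)/(-17 + 2*(-20)) = -487/(-17 - 40) = -487/(-57) = -487*(-1/57) = 487/57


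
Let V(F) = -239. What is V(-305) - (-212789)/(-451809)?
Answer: -6364420/26577 ≈ -239.47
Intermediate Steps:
V(-305) - (-212789)/(-451809) = -239 - (-212789)/(-451809) = -239 - (-212789)*(-1)/451809 = -239 - 1*12517/26577 = -239 - 12517/26577 = -6364420/26577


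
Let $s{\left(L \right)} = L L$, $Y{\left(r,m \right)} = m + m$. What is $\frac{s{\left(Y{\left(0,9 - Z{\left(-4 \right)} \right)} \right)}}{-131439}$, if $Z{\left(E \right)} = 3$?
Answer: $- \frac{48}{43813} \approx -0.0010956$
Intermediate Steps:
$Y{\left(r,m \right)} = 2 m$
$s{\left(L \right)} = L^{2}$
$\frac{s{\left(Y{\left(0,9 - Z{\left(-4 \right)} \right)} \right)}}{-131439} = \frac{\left(2 \left(9 - 3\right)\right)^{2}}{-131439} = \left(2 \left(9 - 3\right)\right)^{2} \left(- \frac{1}{131439}\right) = \left(2 \cdot 6\right)^{2} \left(- \frac{1}{131439}\right) = 12^{2} \left(- \frac{1}{131439}\right) = 144 \left(- \frac{1}{131439}\right) = - \frac{48}{43813}$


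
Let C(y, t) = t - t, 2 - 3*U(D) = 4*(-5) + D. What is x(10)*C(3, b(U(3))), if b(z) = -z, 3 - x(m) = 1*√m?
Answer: 0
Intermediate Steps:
x(m) = 3 - √m
U(D) = 22/3 - D/3 (U(D) = ⅔ - (4*(-5) + D)/3 = ⅔ - (-20 + D)/3 = ⅔ + (20/3 - D/3) = 22/3 - D/3)
C(y, t) = 0
x(10)*C(3, b(U(3))) = (3 - √10)*0 = 0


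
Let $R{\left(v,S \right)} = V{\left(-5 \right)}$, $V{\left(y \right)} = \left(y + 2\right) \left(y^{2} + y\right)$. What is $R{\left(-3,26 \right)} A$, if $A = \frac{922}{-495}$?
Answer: $\frac{3688}{33} \approx 111.76$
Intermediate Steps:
$V{\left(y \right)} = \left(2 + y\right) \left(y + y^{2}\right)$
$R{\left(v,S \right)} = -60$ ($R{\left(v,S \right)} = - 5 \left(2 + \left(-5\right)^{2} + 3 \left(-5\right)\right) = - 5 \left(2 + 25 - 15\right) = \left(-5\right) 12 = -60$)
$A = - \frac{922}{495}$ ($A = 922 \left(- \frac{1}{495}\right) = - \frac{922}{495} \approx -1.8626$)
$R{\left(-3,26 \right)} A = \left(-60\right) \left(- \frac{922}{495}\right) = \frac{3688}{33}$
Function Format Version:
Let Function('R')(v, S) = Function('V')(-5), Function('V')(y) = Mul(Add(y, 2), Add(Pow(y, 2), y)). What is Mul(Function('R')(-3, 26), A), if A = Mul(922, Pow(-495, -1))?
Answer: Rational(3688, 33) ≈ 111.76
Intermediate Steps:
Function('V')(y) = Mul(Add(2, y), Add(y, Pow(y, 2)))
Function('R')(v, S) = -60 (Function('R')(v, S) = Mul(-5, Add(2, Pow(-5, 2), Mul(3, -5))) = Mul(-5, Add(2, 25, -15)) = Mul(-5, 12) = -60)
A = Rational(-922, 495) (A = Mul(922, Rational(-1, 495)) = Rational(-922, 495) ≈ -1.8626)
Mul(Function('R')(-3, 26), A) = Mul(-60, Rational(-922, 495)) = Rational(3688, 33)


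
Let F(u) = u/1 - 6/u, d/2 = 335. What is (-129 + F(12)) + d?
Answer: 1105/2 ≈ 552.50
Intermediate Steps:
d = 670 (d = 2*335 = 670)
F(u) = u - 6/u (F(u) = u*1 - 6/u = u - 6/u)
(-129 + F(12)) + d = (-129 + (12 - 6/12)) + 670 = (-129 + (12 - 6*1/12)) + 670 = (-129 + (12 - 1/2)) + 670 = (-129 + 23/2) + 670 = -235/2 + 670 = 1105/2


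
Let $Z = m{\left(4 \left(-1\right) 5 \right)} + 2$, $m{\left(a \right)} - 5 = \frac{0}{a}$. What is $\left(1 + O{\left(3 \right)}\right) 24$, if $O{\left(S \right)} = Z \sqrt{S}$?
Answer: $24 + 168 \sqrt{3} \approx 314.98$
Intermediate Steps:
$m{\left(a \right)} = 5$ ($m{\left(a \right)} = 5 + \frac{0}{a} = 5 + 0 = 5$)
$Z = 7$ ($Z = 5 + 2 = 7$)
$O{\left(S \right)} = 7 \sqrt{S}$
$\left(1 + O{\left(3 \right)}\right) 24 = \left(1 + 7 \sqrt{3}\right) 24 = 24 + 168 \sqrt{3}$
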